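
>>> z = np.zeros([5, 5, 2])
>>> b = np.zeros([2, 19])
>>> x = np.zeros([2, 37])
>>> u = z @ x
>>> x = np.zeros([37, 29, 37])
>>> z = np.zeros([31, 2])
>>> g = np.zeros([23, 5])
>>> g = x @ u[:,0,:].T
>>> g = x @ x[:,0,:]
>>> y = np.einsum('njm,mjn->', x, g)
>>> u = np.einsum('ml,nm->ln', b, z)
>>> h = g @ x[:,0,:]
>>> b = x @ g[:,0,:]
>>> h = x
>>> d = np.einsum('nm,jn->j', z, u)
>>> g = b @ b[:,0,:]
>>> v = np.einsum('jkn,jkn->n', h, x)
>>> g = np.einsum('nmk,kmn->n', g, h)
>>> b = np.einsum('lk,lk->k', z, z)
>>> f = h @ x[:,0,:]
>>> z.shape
(31, 2)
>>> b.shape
(2,)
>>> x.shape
(37, 29, 37)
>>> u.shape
(19, 31)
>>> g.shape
(37,)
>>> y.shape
()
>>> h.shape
(37, 29, 37)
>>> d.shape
(19,)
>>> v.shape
(37,)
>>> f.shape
(37, 29, 37)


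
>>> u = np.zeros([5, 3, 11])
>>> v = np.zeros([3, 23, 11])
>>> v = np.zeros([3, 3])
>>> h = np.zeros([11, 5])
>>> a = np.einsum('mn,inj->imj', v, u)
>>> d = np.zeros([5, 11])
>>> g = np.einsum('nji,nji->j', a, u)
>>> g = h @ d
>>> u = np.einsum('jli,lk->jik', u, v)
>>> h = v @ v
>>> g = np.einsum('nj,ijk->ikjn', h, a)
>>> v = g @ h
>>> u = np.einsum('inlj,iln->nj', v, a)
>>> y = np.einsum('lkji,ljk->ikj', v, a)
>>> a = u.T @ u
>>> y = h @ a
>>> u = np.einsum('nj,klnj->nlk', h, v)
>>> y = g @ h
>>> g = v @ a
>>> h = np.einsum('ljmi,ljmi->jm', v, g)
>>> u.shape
(3, 11, 5)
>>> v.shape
(5, 11, 3, 3)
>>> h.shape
(11, 3)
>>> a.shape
(3, 3)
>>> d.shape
(5, 11)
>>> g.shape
(5, 11, 3, 3)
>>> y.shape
(5, 11, 3, 3)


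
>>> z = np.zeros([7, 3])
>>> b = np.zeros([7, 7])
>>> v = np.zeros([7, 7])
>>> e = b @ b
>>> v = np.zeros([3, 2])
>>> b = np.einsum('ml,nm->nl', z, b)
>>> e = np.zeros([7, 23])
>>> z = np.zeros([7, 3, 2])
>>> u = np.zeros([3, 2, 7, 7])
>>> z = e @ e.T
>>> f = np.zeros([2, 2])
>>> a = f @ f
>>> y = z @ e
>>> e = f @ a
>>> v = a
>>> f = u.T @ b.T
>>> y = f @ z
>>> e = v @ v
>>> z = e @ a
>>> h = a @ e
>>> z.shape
(2, 2)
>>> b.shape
(7, 3)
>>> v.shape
(2, 2)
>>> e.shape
(2, 2)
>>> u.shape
(3, 2, 7, 7)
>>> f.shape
(7, 7, 2, 7)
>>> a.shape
(2, 2)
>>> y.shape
(7, 7, 2, 7)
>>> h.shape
(2, 2)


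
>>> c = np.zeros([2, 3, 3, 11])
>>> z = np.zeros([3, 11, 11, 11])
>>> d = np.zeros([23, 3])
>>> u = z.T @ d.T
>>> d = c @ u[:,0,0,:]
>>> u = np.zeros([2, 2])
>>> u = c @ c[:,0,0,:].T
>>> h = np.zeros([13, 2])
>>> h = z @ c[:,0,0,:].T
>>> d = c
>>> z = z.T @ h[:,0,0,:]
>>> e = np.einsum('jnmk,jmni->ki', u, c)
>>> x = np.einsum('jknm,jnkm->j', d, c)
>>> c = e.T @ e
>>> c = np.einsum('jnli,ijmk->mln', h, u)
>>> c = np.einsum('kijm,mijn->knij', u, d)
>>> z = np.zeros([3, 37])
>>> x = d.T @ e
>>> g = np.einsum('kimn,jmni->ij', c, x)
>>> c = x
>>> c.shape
(11, 3, 3, 11)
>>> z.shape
(3, 37)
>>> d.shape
(2, 3, 3, 11)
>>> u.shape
(2, 3, 3, 2)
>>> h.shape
(3, 11, 11, 2)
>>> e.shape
(2, 11)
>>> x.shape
(11, 3, 3, 11)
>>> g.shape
(11, 11)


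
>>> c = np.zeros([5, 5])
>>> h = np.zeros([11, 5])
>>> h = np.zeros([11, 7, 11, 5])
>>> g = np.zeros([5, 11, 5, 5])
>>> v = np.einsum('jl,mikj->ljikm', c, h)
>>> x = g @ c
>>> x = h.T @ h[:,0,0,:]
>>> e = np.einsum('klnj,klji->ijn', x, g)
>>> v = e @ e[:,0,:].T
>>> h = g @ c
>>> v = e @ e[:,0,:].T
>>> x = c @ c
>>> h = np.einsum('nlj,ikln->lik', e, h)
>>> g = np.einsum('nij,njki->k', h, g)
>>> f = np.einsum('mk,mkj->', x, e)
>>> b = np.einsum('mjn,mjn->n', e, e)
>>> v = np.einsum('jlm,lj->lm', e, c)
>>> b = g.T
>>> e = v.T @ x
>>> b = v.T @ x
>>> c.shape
(5, 5)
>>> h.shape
(5, 5, 11)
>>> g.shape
(5,)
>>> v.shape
(5, 7)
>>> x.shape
(5, 5)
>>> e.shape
(7, 5)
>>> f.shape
()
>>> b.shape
(7, 5)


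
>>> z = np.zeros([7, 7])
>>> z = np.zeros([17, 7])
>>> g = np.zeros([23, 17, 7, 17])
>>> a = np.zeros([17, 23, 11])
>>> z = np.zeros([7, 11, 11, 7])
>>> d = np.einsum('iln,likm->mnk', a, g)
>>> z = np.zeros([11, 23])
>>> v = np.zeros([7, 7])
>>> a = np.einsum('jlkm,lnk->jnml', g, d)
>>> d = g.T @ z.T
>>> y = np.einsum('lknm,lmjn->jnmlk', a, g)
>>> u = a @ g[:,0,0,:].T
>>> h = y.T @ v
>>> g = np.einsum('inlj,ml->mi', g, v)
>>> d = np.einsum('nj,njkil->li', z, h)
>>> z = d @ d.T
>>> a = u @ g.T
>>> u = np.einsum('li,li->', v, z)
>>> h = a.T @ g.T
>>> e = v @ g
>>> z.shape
(7, 7)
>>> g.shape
(7, 23)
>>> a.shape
(23, 11, 17, 7)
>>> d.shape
(7, 17)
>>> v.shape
(7, 7)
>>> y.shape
(7, 17, 17, 23, 11)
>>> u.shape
()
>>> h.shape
(7, 17, 11, 7)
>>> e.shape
(7, 23)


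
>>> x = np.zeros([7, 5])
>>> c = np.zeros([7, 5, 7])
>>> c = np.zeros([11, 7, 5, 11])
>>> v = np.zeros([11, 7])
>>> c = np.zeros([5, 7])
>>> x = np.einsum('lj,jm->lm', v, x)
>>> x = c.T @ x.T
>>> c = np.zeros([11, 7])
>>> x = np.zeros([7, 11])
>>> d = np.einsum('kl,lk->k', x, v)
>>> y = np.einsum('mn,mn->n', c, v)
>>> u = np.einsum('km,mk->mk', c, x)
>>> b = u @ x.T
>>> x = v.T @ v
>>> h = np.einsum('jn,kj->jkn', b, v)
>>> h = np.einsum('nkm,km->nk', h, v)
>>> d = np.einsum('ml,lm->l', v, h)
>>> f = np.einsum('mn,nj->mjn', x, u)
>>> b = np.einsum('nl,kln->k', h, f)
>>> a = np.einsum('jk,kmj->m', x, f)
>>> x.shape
(7, 7)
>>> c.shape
(11, 7)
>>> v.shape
(11, 7)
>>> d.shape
(7,)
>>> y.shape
(7,)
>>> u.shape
(7, 11)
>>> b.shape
(7,)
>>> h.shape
(7, 11)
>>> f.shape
(7, 11, 7)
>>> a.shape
(11,)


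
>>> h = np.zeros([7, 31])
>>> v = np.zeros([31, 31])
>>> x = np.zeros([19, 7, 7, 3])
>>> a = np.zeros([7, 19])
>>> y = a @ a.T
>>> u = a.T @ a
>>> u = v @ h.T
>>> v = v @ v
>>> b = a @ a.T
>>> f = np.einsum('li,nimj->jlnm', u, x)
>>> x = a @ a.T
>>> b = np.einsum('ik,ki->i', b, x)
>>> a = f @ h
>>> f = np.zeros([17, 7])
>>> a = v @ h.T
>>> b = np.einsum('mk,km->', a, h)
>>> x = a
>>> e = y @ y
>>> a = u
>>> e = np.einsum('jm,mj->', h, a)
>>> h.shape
(7, 31)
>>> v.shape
(31, 31)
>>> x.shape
(31, 7)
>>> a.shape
(31, 7)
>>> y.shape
(7, 7)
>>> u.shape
(31, 7)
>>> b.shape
()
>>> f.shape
(17, 7)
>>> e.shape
()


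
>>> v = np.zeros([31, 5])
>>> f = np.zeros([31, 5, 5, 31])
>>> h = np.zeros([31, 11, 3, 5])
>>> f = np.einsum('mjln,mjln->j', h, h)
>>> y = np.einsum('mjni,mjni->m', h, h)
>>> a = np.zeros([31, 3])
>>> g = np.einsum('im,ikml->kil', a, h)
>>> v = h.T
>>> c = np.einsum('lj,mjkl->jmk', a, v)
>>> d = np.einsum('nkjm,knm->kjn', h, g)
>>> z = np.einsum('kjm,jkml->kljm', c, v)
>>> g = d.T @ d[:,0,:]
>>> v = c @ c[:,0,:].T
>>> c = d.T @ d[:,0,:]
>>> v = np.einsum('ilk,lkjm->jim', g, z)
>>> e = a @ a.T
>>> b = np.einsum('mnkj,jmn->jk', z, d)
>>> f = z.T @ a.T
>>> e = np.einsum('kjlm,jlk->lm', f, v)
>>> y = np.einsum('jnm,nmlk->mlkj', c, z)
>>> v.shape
(5, 31, 11)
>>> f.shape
(11, 5, 31, 31)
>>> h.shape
(31, 11, 3, 5)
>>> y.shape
(31, 5, 11, 31)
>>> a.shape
(31, 3)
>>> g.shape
(31, 3, 31)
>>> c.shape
(31, 3, 31)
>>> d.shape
(11, 3, 31)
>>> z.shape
(3, 31, 5, 11)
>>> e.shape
(31, 31)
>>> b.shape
(11, 5)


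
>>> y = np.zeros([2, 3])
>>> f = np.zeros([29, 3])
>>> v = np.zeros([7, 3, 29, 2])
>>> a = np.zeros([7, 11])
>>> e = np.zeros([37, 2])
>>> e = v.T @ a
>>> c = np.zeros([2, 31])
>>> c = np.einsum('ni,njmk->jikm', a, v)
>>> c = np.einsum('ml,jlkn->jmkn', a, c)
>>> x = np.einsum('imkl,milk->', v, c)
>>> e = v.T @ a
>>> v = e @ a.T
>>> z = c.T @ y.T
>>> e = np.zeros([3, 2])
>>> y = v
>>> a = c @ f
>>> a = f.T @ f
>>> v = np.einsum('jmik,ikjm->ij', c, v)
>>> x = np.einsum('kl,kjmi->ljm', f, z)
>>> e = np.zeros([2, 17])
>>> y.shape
(2, 29, 3, 7)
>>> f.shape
(29, 3)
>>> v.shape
(2, 3)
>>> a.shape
(3, 3)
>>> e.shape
(2, 17)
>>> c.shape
(3, 7, 2, 29)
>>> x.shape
(3, 2, 7)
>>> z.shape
(29, 2, 7, 2)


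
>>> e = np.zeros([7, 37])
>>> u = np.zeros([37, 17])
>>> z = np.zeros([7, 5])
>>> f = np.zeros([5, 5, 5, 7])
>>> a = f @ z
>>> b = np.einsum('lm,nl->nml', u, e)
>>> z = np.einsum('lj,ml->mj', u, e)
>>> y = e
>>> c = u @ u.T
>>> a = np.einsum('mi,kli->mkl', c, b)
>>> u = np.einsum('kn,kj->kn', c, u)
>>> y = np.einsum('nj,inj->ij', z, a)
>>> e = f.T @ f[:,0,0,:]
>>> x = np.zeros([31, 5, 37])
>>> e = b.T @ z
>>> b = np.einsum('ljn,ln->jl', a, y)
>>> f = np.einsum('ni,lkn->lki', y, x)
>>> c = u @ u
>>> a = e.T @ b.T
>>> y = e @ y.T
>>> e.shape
(37, 17, 17)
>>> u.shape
(37, 37)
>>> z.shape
(7, 17)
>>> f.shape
(31, 5, 17)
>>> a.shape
(17, 17, 7)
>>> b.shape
(7, 37)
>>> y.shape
(37, 17, 37)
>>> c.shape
(37, 37)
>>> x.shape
(31, 5, 37)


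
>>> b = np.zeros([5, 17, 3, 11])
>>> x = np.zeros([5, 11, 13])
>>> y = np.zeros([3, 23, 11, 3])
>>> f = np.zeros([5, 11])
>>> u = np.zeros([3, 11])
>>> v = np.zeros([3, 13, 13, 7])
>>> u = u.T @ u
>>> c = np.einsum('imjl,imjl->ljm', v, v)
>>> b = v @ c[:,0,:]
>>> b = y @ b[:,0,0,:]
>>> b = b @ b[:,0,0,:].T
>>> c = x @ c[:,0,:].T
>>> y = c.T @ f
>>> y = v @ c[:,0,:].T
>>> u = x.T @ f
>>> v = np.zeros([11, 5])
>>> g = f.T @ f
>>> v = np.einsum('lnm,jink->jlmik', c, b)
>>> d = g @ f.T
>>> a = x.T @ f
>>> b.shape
(3, 23, 11, 3)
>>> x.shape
(5, 11, 13)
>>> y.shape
(3, 13, 13, 5)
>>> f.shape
(5, 11)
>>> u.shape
(13, 11, 11)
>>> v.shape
(3, 5, 7, 23, 3)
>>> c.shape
(5, 11, 7)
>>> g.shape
(11, 11)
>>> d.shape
(11, 5)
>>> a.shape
(13, 11, 11)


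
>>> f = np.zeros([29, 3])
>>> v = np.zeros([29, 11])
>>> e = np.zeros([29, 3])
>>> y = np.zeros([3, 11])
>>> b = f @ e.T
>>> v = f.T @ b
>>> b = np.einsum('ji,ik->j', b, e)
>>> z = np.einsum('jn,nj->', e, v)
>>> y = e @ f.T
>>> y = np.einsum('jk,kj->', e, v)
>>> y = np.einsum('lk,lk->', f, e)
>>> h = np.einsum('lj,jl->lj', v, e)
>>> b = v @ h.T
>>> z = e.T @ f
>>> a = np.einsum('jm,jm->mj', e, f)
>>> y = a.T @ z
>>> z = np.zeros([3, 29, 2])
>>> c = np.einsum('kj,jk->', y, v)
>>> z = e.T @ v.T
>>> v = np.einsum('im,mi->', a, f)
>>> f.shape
(29, 3)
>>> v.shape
()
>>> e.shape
(29, 3)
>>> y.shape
(29, 3)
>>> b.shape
(3, 3)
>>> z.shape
(3, 3)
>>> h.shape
(3, 29)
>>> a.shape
(3, 29)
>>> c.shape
()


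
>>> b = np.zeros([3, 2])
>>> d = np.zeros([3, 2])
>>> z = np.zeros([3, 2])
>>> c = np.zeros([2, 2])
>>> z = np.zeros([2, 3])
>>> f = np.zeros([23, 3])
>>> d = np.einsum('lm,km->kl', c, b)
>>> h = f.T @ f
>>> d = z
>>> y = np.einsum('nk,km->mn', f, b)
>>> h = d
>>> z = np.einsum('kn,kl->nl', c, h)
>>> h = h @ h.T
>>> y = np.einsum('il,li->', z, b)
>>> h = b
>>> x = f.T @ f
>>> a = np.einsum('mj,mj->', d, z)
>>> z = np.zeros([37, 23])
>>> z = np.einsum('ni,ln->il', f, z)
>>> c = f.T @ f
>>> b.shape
(3, 2)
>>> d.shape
(2, 3)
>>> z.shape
(3, 37)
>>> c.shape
(3, 3)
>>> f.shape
(23, 3)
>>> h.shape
(3, 2)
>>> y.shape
()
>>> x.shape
(3, 3)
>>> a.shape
()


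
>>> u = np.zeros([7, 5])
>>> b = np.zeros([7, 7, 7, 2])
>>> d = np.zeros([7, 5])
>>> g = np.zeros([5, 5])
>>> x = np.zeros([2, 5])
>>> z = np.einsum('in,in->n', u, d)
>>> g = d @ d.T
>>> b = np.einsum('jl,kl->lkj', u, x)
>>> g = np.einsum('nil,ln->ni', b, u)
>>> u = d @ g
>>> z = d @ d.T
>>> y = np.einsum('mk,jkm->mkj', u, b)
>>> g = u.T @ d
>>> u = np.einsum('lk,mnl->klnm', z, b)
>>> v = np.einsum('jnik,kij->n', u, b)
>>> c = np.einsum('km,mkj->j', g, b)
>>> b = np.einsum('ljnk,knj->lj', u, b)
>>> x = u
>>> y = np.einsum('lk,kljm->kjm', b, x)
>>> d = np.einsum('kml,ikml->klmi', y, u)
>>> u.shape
(7, 7, 2, 5)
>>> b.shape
(7, 7)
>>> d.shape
(7, 5, 2, 7)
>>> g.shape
(2, 5)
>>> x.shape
(7, 7, 2, 5)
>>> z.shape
(7, 7)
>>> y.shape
(7, 2, 5)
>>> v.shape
(7,)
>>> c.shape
(7,)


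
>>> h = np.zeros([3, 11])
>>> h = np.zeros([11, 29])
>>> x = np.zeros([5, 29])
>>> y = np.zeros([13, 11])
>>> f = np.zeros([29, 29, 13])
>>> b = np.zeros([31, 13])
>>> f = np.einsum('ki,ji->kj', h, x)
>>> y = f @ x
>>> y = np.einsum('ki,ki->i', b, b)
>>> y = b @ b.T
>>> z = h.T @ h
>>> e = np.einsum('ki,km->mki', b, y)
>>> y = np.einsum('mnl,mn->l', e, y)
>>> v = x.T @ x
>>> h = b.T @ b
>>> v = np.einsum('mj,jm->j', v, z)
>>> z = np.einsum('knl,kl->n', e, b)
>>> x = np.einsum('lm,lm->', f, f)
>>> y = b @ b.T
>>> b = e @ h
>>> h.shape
(13, 13)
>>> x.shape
()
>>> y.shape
(31, 31)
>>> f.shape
(11, 5)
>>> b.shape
(31, 31, 13)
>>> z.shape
(31,)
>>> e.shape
(31, 31, 13)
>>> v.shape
(29,)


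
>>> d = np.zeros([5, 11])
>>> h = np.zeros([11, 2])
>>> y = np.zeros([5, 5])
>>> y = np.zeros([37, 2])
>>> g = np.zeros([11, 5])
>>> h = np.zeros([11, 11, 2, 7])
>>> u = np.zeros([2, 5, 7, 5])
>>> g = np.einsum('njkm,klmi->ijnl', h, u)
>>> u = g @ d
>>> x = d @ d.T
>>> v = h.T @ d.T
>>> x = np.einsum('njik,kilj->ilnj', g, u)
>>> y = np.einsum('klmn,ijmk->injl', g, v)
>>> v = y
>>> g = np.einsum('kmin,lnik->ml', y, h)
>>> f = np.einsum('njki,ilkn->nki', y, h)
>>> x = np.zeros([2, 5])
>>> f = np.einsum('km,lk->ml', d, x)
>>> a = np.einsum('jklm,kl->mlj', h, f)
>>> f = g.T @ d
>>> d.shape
(5, 11)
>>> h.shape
(11, 11, 2, 7)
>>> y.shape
(7, 5, 2, 11)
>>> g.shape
(5, 11)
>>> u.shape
(5, 11, 11, 11)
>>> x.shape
(2, 5)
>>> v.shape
(7, 5, 2, 11)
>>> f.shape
(11, 11)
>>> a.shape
(7, 2, 11)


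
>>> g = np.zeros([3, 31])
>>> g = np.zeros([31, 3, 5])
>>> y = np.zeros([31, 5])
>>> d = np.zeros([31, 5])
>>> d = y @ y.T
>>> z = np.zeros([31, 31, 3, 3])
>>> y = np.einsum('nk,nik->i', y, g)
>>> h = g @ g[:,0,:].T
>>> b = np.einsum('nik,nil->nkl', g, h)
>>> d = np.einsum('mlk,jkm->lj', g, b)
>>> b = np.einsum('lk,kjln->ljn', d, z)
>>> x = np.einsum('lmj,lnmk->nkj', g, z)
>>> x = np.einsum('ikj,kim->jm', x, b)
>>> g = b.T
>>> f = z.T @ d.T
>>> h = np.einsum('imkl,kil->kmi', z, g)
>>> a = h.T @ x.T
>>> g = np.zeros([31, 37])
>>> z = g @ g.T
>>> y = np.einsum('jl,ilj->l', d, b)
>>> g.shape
(31, 37)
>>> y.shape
(31,)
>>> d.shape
(3, 31)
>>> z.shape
(31, 31)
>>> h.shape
(3, 31, 31)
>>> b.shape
(3, 31, 3)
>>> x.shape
(5, 3)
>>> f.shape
(3, 3, 31, 3)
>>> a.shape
(31, 31, 5)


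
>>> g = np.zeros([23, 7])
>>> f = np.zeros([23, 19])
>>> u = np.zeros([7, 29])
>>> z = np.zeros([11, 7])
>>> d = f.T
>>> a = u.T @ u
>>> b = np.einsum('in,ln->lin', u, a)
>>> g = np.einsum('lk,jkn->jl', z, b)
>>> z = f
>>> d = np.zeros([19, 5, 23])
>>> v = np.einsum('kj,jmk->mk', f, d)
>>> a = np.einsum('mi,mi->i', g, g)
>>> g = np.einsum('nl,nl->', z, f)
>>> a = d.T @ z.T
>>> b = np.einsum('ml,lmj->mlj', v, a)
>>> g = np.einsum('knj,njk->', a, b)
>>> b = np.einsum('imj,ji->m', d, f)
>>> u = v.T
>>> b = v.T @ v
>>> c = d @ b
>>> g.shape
()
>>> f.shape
(23, 19)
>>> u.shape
(23, 5)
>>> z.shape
(23, 19)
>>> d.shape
(19, 5, 23)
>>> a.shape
(23, 5, 23)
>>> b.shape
(23, 23)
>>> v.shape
(5, 23)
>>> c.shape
(19, 5, 23)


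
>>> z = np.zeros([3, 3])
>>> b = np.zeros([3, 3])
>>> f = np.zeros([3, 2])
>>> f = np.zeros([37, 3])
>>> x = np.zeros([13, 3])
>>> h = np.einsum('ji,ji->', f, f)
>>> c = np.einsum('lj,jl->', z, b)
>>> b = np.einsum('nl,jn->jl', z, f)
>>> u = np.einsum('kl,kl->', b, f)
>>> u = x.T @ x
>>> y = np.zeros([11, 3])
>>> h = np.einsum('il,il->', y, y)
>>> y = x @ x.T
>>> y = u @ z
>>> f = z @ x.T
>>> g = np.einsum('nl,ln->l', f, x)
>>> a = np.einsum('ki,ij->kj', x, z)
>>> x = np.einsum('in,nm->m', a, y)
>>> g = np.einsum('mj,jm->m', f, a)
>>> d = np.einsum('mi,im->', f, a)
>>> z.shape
(3, 3)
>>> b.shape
(37, 3)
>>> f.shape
(3, 13)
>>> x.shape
(3,)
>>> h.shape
()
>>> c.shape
()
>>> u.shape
(3, 3)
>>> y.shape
(3, 3)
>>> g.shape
(3,)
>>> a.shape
(13, 3)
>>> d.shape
()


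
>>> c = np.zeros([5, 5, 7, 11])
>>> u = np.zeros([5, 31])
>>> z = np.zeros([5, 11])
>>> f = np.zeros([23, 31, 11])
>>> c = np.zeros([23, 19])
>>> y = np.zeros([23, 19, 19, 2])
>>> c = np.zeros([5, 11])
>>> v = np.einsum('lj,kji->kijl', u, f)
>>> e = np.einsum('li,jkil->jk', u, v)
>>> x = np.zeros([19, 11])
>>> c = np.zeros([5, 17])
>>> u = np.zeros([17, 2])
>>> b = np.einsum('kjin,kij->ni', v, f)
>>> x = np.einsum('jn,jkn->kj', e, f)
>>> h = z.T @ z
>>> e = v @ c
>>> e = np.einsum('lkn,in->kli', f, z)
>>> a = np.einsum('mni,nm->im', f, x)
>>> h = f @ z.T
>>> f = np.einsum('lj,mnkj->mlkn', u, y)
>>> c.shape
(5, 17)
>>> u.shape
(17, 2)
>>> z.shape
(5, 11)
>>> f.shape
(23, 17, 19, 19)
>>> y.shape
(23, 19, 19, 2)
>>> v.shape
(23, 11, 31, 5)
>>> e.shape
(31, 23, 5)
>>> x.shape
(31, 23)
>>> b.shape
(5, 31)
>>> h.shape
(23, 31, 5)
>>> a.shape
(11, 23)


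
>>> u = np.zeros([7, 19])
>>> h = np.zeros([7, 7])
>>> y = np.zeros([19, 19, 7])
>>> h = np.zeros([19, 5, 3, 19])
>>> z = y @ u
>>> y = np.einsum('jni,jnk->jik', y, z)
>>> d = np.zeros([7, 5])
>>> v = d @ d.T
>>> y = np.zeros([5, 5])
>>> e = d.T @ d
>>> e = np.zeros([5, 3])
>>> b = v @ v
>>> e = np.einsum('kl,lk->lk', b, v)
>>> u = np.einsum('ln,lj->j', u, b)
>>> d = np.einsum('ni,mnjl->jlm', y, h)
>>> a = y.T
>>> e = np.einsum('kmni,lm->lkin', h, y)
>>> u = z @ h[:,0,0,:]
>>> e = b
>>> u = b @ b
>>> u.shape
(7, 7)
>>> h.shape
(19, 5, 3, 19)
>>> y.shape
(5, 5)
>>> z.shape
(19, 19, 19)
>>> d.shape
(3, 19, 19)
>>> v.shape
(7, 7)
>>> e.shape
(7, 7)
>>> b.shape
(7, 7)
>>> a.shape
(5, 5)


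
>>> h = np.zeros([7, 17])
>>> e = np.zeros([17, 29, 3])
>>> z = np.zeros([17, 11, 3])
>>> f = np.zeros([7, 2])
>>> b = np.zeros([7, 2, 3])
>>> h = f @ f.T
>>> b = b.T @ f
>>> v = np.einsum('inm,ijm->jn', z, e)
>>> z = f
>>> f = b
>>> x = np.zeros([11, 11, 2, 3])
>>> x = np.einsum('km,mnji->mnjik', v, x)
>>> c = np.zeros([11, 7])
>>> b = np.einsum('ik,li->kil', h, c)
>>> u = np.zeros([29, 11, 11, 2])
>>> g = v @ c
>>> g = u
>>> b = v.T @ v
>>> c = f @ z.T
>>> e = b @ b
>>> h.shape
(7, 7)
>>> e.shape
(11, 11)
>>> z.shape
(7, 2)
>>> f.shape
(3, 2, 2)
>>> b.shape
(11, 11)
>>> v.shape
(29, 11)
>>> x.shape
(11, 11, 2, 3, 29)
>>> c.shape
(3, 2, 7)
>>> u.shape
(29, 11, 11, 2)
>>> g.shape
(29, 11, 11, 2)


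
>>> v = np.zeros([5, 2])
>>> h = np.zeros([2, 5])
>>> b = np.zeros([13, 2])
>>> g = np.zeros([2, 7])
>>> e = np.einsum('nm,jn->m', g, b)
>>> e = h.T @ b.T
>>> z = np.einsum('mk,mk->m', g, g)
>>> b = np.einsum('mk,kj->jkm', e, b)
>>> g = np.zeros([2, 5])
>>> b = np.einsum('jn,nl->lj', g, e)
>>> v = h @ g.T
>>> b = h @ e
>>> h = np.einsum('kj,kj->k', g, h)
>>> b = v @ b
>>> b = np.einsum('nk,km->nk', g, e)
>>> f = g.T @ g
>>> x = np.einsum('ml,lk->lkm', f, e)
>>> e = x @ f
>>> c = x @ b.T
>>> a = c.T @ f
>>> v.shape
(2, 2)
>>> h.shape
(2,)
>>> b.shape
(2, 5)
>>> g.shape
(2, 5)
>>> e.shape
(5, 13, 5)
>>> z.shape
(2,)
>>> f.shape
(5, 5)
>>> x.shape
(5, 13, 5)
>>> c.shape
(5, 13, 2)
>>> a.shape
(2, 13, 5)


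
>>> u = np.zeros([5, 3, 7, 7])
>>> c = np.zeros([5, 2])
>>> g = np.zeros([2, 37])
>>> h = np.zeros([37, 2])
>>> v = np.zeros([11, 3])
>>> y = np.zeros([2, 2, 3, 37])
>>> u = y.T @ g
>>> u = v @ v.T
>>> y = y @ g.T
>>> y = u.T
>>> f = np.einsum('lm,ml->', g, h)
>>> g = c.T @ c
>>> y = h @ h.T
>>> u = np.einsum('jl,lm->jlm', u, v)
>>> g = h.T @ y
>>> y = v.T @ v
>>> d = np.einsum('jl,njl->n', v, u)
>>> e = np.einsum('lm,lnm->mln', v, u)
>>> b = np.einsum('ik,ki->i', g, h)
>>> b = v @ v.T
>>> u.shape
(11, 11, 3)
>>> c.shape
(5, 2)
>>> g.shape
(2, 37)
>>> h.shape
(37, 2)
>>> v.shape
(11, 3)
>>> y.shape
(3, 3)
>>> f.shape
()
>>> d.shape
(11,)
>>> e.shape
(3, 11, 11)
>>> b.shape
(11, 11)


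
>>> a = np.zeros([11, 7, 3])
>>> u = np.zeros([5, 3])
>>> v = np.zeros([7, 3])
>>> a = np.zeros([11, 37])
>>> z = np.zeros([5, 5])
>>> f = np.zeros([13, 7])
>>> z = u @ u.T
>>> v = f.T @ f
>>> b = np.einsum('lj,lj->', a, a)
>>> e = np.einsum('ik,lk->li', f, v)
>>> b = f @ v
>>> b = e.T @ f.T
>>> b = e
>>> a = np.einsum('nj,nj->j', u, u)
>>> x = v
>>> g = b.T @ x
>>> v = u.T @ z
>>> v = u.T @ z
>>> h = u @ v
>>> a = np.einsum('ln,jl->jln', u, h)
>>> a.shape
(5, 5, 3)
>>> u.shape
(5, 3)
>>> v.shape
(3, 5)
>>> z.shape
(5, 5)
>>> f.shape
(13, 7)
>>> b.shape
(7, 13)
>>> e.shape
(7, 13)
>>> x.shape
(7, 7)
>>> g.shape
(13, 7)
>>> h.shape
(5, 5)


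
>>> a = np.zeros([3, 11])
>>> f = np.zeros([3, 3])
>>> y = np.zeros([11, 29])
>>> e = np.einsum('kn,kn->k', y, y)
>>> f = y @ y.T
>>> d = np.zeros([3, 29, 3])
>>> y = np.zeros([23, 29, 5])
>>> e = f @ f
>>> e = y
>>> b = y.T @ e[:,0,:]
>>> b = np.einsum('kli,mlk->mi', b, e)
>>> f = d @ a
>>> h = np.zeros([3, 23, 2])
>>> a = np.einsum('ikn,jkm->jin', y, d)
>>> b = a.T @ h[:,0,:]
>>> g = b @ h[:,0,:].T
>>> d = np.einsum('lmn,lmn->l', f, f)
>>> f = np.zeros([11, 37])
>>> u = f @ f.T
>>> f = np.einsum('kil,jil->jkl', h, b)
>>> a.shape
(3, 23, 5)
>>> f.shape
(5, 3, 2)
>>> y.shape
(23, 29, 5)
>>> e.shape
(23, 29, 5)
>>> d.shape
(3,)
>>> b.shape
(5, 23, 2)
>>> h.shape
(3, 23, 2)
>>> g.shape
(5, 23, 3)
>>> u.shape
(11, 11)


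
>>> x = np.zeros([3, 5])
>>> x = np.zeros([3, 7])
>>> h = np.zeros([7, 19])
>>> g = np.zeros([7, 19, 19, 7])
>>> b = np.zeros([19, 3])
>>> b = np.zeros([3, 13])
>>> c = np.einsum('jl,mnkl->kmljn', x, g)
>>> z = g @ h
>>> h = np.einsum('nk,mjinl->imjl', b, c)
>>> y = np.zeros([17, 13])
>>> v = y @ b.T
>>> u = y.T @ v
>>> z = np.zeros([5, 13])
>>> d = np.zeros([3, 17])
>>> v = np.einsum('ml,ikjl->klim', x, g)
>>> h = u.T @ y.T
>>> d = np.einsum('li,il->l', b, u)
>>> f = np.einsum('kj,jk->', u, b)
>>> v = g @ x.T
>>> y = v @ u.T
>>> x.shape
(3, 7)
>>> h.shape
(3, 17)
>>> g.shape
(7, 19, 19, 7)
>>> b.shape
(3, 13)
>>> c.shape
(19, 7, 7, 3, 19)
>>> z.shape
(5, 13)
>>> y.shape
(7, 19, 19, 13)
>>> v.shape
(7, 19, 19, 3)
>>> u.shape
(13, 3)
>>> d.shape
(3,)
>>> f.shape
()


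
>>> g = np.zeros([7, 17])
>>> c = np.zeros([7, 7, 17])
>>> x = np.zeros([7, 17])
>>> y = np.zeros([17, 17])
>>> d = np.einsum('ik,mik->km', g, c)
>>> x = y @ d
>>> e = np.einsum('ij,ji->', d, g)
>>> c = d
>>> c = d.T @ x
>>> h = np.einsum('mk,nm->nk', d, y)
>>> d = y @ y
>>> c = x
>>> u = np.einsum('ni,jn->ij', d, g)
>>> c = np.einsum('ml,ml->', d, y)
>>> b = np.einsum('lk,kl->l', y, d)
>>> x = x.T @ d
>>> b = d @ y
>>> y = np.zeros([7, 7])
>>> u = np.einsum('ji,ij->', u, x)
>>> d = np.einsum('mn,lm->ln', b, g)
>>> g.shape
(7, 17)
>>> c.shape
()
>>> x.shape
(7, 17)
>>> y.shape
(7, 7)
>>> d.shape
(7, 17)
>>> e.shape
()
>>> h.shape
(17, 7)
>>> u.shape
()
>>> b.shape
(17, 17)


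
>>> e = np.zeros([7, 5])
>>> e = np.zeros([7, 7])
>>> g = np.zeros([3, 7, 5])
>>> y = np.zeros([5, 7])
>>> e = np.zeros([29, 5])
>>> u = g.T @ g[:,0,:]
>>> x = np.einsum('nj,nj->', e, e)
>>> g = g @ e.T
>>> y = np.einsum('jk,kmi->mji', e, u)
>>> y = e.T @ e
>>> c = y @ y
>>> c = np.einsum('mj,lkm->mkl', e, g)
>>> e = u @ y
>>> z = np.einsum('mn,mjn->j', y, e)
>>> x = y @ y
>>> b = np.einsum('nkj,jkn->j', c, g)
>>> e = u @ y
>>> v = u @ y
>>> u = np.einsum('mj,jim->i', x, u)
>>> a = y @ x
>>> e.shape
(5, 7, 5)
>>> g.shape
(3, 7, 29)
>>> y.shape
(5, 5)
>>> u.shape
(7,)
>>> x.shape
(5, 5)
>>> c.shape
(29, 7, 3)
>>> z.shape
(7,)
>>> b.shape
(3,)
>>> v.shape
(5, 7, 5)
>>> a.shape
(5, 5)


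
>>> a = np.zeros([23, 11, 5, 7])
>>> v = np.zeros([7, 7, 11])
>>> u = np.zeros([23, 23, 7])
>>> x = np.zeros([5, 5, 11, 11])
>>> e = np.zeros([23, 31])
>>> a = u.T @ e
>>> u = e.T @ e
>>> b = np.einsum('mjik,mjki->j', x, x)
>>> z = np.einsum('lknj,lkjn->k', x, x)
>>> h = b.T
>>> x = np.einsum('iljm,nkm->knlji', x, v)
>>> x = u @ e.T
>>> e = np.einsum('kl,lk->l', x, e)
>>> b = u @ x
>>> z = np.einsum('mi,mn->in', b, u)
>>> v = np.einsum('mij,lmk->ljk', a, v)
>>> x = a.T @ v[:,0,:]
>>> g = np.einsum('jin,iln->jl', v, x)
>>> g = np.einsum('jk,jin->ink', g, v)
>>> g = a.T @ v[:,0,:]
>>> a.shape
(7, 23, 31)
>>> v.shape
(7, 31, 11)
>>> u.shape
(31, 31)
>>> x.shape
(31, 23, 11)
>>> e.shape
(23,)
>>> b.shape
(31, 23)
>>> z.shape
(23, 31)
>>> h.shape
(5,)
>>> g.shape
(31, 23, 11)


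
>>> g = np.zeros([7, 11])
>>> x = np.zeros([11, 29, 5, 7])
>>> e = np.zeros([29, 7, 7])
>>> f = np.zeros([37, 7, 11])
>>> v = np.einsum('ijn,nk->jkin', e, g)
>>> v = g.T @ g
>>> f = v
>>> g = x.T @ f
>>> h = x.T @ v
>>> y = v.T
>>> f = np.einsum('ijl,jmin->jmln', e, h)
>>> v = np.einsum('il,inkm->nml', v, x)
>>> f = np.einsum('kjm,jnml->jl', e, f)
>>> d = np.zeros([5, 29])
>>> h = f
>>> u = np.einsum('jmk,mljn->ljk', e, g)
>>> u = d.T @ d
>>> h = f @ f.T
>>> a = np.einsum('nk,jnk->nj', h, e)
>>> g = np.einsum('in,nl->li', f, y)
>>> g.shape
(11, 7)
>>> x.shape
(11, 29, 5, 7)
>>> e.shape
(29, 7, 7)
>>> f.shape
(7, 11)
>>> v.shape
(29, 7, 11)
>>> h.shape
(7, 7)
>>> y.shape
(11, 11)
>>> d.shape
(5, 29)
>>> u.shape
(29, 29)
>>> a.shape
(7, 29)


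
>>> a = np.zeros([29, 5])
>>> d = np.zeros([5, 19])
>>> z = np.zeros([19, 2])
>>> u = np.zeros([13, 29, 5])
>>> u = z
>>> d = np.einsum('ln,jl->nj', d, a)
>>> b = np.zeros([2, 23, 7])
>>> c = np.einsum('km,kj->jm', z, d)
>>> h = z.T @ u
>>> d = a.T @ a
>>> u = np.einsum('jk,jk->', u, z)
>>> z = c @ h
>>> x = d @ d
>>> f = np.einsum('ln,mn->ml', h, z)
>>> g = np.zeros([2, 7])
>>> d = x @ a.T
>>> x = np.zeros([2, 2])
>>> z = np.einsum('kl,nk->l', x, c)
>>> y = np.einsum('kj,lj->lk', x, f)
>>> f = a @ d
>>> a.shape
(29, 5)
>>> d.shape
(5, 29)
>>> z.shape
(2,)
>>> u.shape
()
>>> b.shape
(2, 23, 7)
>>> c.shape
(29, 2)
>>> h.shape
(2, 2)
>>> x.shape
(2, 2)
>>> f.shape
(29, 29)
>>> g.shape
(2, 7)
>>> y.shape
(29, 2)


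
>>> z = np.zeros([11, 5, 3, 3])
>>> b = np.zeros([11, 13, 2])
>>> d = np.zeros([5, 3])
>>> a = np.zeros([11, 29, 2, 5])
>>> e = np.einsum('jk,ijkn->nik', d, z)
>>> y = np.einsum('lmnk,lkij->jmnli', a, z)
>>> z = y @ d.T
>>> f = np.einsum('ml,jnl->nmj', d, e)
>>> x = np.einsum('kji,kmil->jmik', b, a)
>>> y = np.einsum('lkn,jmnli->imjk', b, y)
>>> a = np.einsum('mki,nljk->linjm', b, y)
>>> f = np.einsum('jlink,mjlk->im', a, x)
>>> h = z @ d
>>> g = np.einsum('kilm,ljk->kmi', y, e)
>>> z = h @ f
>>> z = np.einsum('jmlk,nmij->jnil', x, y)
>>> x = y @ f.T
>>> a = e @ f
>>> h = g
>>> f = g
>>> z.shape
(13, 3, 3, 2)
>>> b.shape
(11, 13, 2)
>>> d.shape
(5, 3)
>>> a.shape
(3, 11, 13)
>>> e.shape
(3, 11, 3)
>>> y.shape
(3, 29, 3, 13)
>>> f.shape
(3, 13, 29)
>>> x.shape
(3, 29, 3, 3)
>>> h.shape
(3, 13, 29)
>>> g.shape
(3, 13, 29)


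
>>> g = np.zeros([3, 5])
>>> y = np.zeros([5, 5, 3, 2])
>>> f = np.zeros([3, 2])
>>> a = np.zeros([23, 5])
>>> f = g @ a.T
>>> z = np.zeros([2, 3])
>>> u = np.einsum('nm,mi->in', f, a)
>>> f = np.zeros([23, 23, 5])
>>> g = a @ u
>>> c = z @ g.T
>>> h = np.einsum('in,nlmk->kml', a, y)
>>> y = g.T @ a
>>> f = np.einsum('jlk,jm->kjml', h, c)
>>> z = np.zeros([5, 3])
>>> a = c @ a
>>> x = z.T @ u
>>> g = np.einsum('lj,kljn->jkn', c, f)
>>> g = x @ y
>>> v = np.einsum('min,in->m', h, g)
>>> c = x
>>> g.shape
(3, 5)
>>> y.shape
(3, 5)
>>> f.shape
(5, 2, 23, 3)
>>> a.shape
(2, 5)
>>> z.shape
(5, 3)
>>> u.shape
(5, 3)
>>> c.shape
(3, 3)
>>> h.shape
(2, 3, 5)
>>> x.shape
(3, 3)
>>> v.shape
(2,)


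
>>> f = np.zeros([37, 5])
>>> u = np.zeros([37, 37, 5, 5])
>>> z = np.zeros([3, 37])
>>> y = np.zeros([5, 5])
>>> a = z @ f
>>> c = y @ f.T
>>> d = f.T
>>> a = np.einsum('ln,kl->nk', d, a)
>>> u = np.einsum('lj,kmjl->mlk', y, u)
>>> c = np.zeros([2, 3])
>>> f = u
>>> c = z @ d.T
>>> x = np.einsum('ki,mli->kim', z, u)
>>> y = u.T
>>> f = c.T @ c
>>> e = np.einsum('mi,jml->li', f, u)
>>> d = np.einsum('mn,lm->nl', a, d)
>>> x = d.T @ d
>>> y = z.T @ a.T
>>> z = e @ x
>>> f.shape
(5, 5)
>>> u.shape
(37, 5, 37)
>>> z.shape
(37, 5)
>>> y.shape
(37, 37)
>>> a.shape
(37, 3)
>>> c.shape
(3, 5)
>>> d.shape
(3, 5)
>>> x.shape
(5, 5)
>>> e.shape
(37, 5)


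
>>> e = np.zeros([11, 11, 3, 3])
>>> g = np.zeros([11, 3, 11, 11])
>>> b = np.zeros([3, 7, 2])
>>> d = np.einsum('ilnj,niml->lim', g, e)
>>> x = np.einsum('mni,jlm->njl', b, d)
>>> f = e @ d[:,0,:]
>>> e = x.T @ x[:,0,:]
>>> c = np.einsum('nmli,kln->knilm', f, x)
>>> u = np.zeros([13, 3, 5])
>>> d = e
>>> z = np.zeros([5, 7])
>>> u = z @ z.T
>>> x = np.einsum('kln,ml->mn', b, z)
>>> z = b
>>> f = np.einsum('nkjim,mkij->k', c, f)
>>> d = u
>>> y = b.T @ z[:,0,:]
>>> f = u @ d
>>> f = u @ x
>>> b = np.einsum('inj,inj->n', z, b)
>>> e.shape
(11, 3, 11)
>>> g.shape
(11, 3, 11, 11)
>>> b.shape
(7,)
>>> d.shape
(5, 5)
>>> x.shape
(5, 2)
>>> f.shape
(5, 2)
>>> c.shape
(7, 11, 3, 3, 11)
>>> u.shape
(5, 5)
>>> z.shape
(3, 7, 2)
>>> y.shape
(2, 7, 2)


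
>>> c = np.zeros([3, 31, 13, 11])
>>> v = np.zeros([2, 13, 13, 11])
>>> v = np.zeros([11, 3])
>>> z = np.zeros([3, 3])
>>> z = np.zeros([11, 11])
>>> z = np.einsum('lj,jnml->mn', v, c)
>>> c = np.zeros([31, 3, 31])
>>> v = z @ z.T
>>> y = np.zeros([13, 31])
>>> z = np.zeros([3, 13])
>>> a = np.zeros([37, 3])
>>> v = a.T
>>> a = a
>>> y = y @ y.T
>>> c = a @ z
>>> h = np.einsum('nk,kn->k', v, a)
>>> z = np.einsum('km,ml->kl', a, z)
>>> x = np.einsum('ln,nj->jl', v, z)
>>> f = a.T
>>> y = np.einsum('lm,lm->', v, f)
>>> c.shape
(37, 13)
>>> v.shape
(3, 37)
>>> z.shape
(37, 13)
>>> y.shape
()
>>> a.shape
(37, 3)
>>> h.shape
(37,)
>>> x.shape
(13, 3)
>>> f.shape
(3, 37)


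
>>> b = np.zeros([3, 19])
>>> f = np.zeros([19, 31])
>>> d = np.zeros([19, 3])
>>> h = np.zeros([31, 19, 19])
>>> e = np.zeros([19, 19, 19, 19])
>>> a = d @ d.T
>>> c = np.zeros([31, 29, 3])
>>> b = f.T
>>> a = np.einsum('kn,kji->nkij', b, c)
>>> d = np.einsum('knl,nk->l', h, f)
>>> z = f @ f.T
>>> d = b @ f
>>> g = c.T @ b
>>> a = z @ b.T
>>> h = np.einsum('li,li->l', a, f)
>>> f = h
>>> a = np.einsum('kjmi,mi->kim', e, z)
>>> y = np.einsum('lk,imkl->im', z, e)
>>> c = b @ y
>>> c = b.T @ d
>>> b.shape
(31, 19)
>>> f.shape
(19,)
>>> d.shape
(31, 31)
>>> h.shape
(19,)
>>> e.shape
(19, 19, 19, 19)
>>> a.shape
(19, 19, 19)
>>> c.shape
(19, 31)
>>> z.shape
(19, 19)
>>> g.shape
(3, 29, 19)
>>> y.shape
(19, 19)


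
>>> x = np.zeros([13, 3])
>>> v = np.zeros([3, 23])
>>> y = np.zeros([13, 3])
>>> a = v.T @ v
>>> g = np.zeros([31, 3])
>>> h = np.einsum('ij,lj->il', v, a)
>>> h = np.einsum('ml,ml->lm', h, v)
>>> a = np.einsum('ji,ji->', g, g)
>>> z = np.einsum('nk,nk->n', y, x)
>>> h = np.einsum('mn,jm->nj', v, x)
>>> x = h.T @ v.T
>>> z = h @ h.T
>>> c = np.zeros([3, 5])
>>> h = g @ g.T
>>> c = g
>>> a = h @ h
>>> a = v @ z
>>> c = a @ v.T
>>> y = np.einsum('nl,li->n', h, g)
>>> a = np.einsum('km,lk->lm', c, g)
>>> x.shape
(13, 3)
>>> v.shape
(3, 23)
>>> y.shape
(31,)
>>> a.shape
(31, 3)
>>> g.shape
(31, 3)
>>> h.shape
(31, 31)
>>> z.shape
(23, 23)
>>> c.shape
(3, 3)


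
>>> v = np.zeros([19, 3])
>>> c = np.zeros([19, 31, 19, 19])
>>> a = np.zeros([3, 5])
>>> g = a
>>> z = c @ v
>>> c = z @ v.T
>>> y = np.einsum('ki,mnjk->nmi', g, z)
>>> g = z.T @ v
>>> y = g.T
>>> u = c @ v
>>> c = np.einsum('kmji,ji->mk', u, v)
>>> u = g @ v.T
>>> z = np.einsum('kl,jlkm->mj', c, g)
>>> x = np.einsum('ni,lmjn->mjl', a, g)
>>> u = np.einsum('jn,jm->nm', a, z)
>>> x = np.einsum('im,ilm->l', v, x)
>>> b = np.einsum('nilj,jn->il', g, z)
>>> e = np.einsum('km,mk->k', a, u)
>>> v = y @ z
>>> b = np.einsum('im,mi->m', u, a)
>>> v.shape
(3, 31, 19, 3)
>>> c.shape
(31, 19)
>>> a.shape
(3, 5)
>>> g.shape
(3, 19, 31, 3)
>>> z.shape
(3, 3)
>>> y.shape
(3, 31, 19, 3)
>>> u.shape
(5, 3)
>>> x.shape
(31,)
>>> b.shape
(3,)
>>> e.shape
(3,)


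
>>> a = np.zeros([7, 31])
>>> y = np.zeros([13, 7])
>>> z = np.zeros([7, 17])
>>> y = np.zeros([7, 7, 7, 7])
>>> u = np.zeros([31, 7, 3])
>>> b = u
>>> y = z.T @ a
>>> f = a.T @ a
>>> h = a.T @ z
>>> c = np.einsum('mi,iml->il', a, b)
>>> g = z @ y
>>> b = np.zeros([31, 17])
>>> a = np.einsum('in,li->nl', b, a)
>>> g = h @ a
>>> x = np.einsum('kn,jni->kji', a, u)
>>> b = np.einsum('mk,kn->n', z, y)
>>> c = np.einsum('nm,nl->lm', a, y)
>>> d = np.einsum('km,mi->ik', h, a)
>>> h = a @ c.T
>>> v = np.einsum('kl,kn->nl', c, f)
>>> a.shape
(17, 7)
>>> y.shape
(17, 31)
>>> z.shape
(7, 17)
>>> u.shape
(31, 7, 3)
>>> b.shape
(31,)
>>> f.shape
(31, 31)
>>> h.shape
(17, 31)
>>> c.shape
(31, 7)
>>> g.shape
(31, 7)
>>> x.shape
(17, 31, 3)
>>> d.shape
(7, 31)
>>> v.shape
(31, 7)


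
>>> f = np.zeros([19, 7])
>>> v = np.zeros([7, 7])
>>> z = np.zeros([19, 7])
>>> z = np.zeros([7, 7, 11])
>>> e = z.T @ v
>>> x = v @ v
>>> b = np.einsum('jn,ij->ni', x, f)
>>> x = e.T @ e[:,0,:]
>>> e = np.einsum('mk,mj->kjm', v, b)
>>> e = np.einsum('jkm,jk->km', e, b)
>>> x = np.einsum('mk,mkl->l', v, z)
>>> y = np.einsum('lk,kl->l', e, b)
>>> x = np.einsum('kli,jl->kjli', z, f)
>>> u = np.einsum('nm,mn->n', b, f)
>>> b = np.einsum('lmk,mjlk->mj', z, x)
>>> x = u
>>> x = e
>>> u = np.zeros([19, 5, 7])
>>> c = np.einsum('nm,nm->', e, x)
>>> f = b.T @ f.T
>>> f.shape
(19, 19)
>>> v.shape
(7, 7)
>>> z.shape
(7, 7, 11)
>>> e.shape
(19, 7)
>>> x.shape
(19, 7)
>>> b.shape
(7, 19)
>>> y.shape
(19,)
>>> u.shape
(19, 5, 7)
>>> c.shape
()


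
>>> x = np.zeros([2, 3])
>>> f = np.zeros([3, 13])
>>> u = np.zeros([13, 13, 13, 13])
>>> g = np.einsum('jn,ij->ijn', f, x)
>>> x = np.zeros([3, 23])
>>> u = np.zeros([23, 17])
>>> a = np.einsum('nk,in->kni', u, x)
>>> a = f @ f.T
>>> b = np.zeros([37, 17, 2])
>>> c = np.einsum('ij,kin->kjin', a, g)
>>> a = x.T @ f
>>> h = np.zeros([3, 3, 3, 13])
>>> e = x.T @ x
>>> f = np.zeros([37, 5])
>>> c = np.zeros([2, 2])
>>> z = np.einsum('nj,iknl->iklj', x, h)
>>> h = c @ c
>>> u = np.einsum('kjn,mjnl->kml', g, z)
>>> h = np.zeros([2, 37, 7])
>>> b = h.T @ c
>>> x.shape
(3, 23)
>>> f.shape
(37, 5)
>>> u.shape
(2, 3, 23)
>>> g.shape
(2, 3, 13)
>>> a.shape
(23, 13)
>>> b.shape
(7, 37, 2)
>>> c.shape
(2, 2)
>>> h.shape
(2, 37, 7)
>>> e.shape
(23, 23)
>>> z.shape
(3, 3, 13, 23)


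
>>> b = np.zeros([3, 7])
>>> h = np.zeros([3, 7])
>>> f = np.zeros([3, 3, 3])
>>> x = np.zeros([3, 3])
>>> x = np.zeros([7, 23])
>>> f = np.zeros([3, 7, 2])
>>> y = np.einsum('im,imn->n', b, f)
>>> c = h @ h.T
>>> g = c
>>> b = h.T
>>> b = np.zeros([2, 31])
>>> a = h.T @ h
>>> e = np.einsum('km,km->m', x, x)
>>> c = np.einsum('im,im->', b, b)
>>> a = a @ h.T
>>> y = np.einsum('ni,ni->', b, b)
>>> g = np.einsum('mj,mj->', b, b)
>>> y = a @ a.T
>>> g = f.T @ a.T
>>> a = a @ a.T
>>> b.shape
(2, 31)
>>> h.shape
(3, 7)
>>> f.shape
(3, 7, 2)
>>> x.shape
(7, 23)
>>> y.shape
(7, 7)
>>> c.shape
()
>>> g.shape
(2, 7, 7)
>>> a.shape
(7, 7)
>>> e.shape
(23,)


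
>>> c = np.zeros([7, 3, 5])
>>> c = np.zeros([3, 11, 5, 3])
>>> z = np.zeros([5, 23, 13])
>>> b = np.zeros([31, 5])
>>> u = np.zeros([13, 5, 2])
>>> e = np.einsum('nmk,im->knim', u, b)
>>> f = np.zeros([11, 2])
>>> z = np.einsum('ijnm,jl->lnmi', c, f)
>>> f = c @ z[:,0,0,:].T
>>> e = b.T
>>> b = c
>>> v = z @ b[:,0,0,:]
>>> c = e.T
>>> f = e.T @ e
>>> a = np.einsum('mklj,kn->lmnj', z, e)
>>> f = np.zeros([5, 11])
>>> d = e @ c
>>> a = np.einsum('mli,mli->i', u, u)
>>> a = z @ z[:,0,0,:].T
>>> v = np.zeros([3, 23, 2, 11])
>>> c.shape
(31, 5)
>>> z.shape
(2, 5, 3, 3)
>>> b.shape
(3, 11, 5, 3)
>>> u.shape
(13, 5, 2)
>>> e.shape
(5, 31)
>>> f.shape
(5, 11)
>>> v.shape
(3, 23, 2, 11)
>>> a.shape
(2, 5, 3, 2)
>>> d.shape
(5, 5)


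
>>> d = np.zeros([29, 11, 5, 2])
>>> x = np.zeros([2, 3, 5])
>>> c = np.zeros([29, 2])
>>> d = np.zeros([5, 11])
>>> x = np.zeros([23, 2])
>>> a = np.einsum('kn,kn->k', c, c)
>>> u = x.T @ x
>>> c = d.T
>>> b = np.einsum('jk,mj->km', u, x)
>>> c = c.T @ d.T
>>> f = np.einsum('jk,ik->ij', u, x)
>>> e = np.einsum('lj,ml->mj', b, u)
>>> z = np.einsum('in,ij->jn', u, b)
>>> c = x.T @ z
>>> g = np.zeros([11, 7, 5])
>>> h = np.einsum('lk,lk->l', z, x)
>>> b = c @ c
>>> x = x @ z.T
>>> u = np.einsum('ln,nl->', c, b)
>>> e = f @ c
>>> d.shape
(5, 11)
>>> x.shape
(23, 23)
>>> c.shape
(2, 2)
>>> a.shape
(29,)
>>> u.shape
()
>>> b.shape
(2, 2)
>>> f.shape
(23, 2)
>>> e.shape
(23, 2)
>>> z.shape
(23, 2)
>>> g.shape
(11, 7, 5)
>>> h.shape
(23,)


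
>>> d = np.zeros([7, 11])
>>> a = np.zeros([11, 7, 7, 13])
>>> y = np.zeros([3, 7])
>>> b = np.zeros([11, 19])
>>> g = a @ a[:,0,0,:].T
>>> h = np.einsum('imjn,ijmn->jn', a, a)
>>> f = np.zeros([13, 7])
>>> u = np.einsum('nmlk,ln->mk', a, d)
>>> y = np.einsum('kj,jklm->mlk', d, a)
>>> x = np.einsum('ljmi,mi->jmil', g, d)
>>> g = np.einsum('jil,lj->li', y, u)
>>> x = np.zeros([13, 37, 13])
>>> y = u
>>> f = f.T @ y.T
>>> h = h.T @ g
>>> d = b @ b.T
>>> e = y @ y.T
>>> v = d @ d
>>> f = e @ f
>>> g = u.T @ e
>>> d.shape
(11, 11)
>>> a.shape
(11, 7, 7, 13)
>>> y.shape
(7, 13)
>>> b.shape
(11, 19)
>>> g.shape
(13, 7)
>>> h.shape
(13, 7)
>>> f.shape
(7, 7)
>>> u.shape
(7, 13)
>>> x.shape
(13, 37, 13)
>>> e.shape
(7, 7)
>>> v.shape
(11, 11)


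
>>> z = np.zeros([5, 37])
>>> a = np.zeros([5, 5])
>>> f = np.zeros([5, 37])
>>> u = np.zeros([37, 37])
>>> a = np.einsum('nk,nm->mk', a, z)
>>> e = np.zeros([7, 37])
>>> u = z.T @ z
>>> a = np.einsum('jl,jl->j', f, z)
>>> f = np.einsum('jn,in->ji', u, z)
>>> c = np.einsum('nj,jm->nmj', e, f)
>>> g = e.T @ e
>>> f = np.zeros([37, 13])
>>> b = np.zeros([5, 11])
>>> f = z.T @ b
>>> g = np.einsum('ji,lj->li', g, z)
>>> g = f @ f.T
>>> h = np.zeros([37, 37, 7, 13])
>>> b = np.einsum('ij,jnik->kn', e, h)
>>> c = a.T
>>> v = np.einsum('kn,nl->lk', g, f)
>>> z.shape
(5, 37)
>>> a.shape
(5,)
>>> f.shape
(37, 11)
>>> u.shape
(37, 37)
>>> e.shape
(7, 37)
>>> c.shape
(5,)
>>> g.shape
(37, 37)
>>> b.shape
(13, 37)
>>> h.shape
(37, 37, 7, 13)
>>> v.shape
(11, 37)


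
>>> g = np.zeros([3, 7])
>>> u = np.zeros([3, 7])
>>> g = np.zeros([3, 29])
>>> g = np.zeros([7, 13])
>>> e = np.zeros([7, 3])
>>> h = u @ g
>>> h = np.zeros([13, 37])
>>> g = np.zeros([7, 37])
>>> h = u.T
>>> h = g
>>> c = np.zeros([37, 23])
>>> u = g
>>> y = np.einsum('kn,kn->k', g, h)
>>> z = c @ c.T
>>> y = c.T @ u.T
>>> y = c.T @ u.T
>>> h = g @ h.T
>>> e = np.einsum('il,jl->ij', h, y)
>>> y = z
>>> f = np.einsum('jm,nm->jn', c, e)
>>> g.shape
(7, 37)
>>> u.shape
(7, 37)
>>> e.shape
(7, 23)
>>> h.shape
(7, 7)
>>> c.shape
(37, 23)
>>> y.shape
(37, 37)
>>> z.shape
(37, 37)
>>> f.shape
(37, 7)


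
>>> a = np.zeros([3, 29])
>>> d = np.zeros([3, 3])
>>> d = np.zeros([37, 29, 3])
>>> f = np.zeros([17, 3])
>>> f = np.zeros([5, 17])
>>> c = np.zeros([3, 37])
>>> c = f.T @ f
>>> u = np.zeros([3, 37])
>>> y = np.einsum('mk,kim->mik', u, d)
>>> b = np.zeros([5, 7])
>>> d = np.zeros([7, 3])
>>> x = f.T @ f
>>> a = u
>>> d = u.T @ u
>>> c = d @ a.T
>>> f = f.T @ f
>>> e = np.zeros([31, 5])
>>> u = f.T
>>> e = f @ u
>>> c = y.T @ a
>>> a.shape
(3, 37)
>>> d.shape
(37, 37)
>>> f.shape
(17, 17)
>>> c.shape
(37, 29, 37)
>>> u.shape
(17, 17)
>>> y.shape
(3, 29, 37)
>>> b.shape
(5, 7)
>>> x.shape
(17, 17)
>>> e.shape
(17, 17)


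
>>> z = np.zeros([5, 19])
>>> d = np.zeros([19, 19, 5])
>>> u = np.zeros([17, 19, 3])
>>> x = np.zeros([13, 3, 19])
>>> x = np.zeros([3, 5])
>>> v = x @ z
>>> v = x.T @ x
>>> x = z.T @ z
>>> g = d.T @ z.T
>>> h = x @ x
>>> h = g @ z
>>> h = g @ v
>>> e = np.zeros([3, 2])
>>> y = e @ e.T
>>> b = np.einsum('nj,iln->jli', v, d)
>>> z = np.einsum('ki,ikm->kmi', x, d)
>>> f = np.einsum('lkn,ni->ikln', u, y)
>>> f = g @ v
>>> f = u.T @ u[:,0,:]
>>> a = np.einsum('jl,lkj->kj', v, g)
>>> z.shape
(19, 5, 19)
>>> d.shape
(19, 19, 5)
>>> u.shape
(17, 19, 3)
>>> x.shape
(19, 19)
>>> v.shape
(5, 5)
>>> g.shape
(5, 19, 5)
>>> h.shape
(5, 19, 5)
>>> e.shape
(3, 2)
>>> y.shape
(3, 3)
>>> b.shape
(5, 19, 19)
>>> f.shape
(3, 19, 3)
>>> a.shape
(19, 5)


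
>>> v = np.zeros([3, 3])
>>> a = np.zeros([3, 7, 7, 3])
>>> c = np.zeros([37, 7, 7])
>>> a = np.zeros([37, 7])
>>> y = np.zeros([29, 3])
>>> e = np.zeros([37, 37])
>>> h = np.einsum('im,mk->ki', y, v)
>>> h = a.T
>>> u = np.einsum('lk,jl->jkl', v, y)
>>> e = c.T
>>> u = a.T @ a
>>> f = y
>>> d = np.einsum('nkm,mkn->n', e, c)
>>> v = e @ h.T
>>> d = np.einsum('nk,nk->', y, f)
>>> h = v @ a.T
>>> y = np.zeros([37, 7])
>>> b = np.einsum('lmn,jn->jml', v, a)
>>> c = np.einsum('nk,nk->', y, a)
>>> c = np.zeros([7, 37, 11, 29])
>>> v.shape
(7, 7, 7)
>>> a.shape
(37, 7)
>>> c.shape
(7, 37, 11, 29)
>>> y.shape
(37, 7)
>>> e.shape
(7, 7, 37)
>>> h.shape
(7, 7, 37)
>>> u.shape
(7, 7)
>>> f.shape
(29, 3)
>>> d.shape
()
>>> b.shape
(37, 7, 7)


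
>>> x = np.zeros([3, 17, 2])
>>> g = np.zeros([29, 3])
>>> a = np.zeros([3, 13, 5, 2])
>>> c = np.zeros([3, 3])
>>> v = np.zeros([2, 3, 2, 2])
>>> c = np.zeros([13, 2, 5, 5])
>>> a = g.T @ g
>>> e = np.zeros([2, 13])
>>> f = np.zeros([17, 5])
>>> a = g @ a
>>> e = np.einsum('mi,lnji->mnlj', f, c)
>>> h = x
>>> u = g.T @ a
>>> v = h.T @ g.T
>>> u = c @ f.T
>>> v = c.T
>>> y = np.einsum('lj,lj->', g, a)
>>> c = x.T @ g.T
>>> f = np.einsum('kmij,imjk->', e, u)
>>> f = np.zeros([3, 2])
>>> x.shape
(3, 17, 2)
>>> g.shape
(29, 3)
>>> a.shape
(29, 3)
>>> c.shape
(2, 17, 29)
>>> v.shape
(5, 5, 2, 13)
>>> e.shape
(17, 2, 13, 5)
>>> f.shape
(3, 2)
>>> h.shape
(3, 17, 2)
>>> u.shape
(13, 2, 5, 17)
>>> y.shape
()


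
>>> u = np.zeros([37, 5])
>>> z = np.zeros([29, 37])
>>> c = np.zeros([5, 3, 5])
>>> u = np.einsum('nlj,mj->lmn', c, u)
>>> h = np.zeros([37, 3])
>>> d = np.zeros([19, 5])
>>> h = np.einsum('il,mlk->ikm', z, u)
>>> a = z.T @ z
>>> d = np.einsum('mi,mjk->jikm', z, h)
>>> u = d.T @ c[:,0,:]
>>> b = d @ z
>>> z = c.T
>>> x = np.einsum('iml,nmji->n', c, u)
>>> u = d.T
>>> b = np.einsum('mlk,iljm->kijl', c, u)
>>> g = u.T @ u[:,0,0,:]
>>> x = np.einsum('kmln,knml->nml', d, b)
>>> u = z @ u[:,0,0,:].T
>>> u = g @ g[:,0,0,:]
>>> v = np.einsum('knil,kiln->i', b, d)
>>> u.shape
(5, 37, 3, 5)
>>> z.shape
(5, 3, 5)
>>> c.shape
(5, 3, 5)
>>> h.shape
(29, 5, 3)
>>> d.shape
(5, 37, 3, 29)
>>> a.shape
(37, 37)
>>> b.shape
(5, 29, 37, 3)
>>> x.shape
(29, 37, 3)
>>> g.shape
(5, 37, 3, 5)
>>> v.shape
(37,)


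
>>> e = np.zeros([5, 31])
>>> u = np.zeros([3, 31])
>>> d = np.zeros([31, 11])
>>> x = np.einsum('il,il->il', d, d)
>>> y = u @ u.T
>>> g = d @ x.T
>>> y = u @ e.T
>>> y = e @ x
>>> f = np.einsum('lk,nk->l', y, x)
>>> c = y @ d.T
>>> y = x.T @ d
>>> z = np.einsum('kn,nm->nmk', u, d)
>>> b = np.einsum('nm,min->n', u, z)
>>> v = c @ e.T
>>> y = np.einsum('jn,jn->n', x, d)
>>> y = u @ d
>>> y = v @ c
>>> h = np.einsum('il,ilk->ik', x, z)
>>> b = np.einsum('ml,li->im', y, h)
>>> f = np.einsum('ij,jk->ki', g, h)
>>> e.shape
(5, 31)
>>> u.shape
(3, 31)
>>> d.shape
(31, 11)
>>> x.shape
(31, 11)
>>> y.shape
(5, 31)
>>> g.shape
(31, 31)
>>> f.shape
(3, 31)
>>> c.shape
(5, 31)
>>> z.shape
(31, 11, 3)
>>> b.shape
(3, 5)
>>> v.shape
(5, 5)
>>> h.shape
(31, 3)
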